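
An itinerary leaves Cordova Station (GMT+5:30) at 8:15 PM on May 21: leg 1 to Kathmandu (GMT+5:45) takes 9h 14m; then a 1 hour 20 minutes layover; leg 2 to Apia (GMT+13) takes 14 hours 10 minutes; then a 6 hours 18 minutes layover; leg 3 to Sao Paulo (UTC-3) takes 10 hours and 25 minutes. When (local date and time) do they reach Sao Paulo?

5:12 AM on May 23

Convert departure to UTC: 8:15 PM − 5:30 = 2:45 PM UTC on May 21.
Add 9 hours 14 minutes leg 1 → 11:59 PM UTC.
Add 1 hour 20 minutes layover in Kathmandu → 1:19 AM UTC (May 22).
Add 14 hours 10 minutes leg 2 → 3:29 PM UTC.
Add 6 hours 18 minutes layover in Apia → 9:47 PM UTC.
Add 10 hours and 25 minutes leg 3 → 8:12 AM UTC (May 23).
Sao Paulo is UTC−3:00, so local arrival = 8:12 AM − 3:00 = 5:12 AM on May 23.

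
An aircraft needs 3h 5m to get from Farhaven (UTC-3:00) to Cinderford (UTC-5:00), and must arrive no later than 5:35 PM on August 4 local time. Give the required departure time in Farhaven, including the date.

Target arrival in UTC: 5:35 PM + 5:00 = 10:35 PM on Aug 4.
Subtract 3 hours and 5 minutes → departure 7:30 PM UTC on Aug 4.
Farhaven is UTC−3:00: 7:30 PM − 3:00 = 4:30 PM on Aug 4.

4:30 PM on August 4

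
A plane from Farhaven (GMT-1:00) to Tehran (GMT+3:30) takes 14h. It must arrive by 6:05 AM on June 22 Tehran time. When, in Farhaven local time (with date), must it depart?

Target arrival in UTC: 6:05 AM − 3:30 = 2:35 AM on Jun 22.
Subtract 14 hours → departure 12:35 PM UTC on Jun 21.
Farhaven is UTC−1:00: 12:35 PM − 1:00 = 11:35 AM on Jun 21.

11:35 AM on Jun 21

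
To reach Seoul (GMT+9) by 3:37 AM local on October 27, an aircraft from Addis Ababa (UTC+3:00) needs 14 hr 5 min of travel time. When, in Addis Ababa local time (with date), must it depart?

7:32 AM on Oct 26

Target arrival in UTC: 3:37 AM − 9:00 = 6:37 PM on Oct 26.
Subtract 14 hours 5 minutes → departure 4:32 AM UTC on Oct 26.
Addis Ababa is UTC+3:00: 4:32 AM + 3:00 = 7:32 AM on Oct 26.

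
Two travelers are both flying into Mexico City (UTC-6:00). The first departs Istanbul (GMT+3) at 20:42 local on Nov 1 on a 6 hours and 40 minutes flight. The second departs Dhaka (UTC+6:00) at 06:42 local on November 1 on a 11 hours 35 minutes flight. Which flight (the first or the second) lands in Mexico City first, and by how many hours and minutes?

Flight 1 in UTC: 20:42 − 3:00 = 17:42 on Nov 1.
+6 hours and 40 minutes → arrive 00:22 UTC on Nov 2.
Flight 2 in UTC: 06:42 − 6:00 = 00:42 on Nov 1.
+11 hours 35 minutes → arrive 12:17 UTC on Nov 1.
Flight 2 lands earlier by 12 hours 5 minutes.

the second, by 12 hours 5 minutes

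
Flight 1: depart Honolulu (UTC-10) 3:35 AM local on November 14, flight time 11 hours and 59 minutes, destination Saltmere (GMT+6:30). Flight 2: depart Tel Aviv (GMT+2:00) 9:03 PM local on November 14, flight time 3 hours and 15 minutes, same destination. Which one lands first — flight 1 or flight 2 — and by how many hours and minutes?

Flight 1 in UTC: 3:35 AM + 10:00 = 1:35 PM on Nov 14.
+11 hours and 59 minutes → arrive 1:34 AM UTC on Nov 15.
Flight 2 in UTC: 9:03 PM − 2:00 = 7:03 PM on Nov 14.
+3 hours and 15 minutes → arrive 10:18 PM UTC on Nov 14.
Flight 2 lands earlier by 3 hours 16 minutes.

the second, by 3 hours 16 minutes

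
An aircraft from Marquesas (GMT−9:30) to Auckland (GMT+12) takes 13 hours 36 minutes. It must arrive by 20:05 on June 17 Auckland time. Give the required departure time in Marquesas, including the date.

Target arrival in UTC: 20:05 − 12:00 = 08:05 on Jun 17.
Subtract 13 hours and 36 minutes → departure 18:29 UTC on Jun 16.
Marquesas is UTC−9:30: 18:29 − 9:30 = 08:59 on Jun 16.

08:59 on June 16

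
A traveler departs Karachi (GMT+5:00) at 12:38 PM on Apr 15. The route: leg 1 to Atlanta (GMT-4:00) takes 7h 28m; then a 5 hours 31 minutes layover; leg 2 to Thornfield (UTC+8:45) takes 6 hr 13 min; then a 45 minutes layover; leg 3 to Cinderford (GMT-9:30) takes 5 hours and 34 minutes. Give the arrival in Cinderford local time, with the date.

11:39 PM on Apr 15

Convert departure to UTC: 12:38 PM − 5:00 = 7:38 AM UTC on Apr 15.
Add 7 hours and 28 minutes leg 1 → 3:06 PM UTC.
Add 5 hours 31 minutes layover in Atlanta → 8:37 PM UTC.
Add 6 hours 13 minutes leg 2 → 2:50 AM UTC (Apr 16).
Add 45 minutes layover in Thornfield → 3:35 AM UTC.
Add 5 hours 34 minutes leg 3 → 9:09 AM UTC.
Cinderford is UTC−9:30, so local arrival = 9:09 AM − 9:30 = 11:39 PM on Apr 15.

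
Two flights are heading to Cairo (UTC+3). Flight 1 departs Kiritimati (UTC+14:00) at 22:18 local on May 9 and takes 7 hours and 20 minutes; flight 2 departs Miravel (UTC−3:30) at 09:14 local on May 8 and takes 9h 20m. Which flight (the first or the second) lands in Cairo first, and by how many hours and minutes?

Flight 1 in UTC: 22:18 − 14:00 = 08:18 on May 9.
+7 hours 20 minutes → arrive 15:38 UTC on May 9.
Flight 2 in UTC: 09:14 + 3:30 = 12:44 on May 8.
+9 hours and 20 minutes → arrive 22:04 UTC on May 8.
Flight 2 lands earlier by 17 hours 34 minutes.

the second, by 17 hours 34 minutes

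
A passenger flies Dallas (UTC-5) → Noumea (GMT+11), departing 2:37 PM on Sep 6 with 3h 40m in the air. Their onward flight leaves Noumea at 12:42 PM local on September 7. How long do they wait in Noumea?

Convert departure to UTC: 2:37 PM + 5:00 = 7:37 PM UTC on Sep 6.
Add 3 hours 40 minutes flight time → 11:17 PM UTC.
Noumea is UTC+11:00, so local arrival = 11:17 PM + 11:00 = 10:17 AM on Sep 7.
Layover = 12:42 PM − 10:17 AM = 2 hours 25 minutes.

2 hours 25 minutes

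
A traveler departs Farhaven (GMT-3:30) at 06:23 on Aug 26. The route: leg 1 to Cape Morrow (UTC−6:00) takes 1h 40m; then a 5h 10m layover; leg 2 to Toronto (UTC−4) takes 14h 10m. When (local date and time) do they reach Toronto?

02:53 on August 27

Convert departure to UTC: 06:23 + 3:30 = 09:53 UTC on Aug 26.
Add 1 hour 40 minutes leg 1 → 11:33 UTC.
Add 5 hours and 10 minutes layover in Cape Morrow → 16:43 UTC.
Add 14 hours 10 minutes leg 2 → 06:53 UTC (Aug 27).
Toronto is UTC−4:00, so local arrival = 06:53 − 4:00 = 02:53 on Aug 27.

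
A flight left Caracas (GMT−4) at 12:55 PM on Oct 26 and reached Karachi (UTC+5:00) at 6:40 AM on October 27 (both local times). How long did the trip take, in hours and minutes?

Departure in UTC: 12:55 PM + 4:00 = 4:55 PM on Oct 26.
Arrival in UTC: 6:40 AM − 5:00 = 1:40 AM on Oct 27.
Elapsed = 1:40 AM − 4:55 PM (+1 day) = 8 hours 45 minutes.

8 hours 45 minutes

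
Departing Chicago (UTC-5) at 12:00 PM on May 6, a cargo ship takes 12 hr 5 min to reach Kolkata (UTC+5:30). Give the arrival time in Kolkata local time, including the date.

10:35 AM on May 7

Convert departure to UTC: 12:00 PM + 5:00 = 5:00 PM UTC on May 6.
Add 12 hours and 5 minutes travel time → 5:05 AM UTC (May 7).
Kolkata is UTC+5:30, so local arrival = 5:05 AM + 5:30 = 10:35 AM on May 7.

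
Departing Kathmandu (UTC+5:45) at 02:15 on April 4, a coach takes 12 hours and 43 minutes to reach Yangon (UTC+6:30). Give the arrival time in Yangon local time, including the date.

15:43 on April 4

Convert departure to UTC: 02:15 − 5:45 = 20:30 UTC on Apr 3.
Add 12 hours and 43 minutes travel time → 09:13 UTC (Apr 4).
Yangon is UTC+6:30, so local arrival = 09:13 + 6:30 = 15:43 on Apr 4.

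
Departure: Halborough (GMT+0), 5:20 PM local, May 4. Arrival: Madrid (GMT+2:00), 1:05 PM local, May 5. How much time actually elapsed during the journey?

17 hours 45 minutes

Departure is already UTC: 5:20 PM on May 4.
Arrival in UTC: 1:05 PM − 2:00 = 11:05 AM on May 5.
Elapsed = 11:05 AM − 5:20 PM (+1 day) = 17 hours 45 minutes.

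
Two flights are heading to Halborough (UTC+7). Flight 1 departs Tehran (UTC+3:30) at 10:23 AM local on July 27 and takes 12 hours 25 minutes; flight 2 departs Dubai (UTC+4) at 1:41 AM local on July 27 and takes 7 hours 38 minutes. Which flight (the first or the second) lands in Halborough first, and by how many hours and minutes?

Flight 1 in UTC: 10:23 AM − 3:30 = 6:53 AM on Jul 27.
+12 hours and 25 minutes → arrive 7:18 PM UTC on Jul 27.
Flight 2 in UTC: 1:41 AM − 4:00 = 9:41 PM on Jul 26.
+7 hours and 38 minutes → arrive 5:19 AM UTC on Jul 27.
Flight 2 lands earlier by 13 hours 59 minutes.

the second, by 13 hours 59 minutes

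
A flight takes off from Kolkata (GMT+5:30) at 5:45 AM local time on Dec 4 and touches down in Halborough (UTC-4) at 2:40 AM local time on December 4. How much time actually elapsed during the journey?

6 hours 25 minutes

Departure in UTC: 5:45 AM − 5:30 = 12:15 AM on Dec 4.
Arrival in UTC: 2:40 AM + 4:00 = 6:40 AM on Dec 4.
Elapsed = 6:40 AM − 12:15 AM = 6 hours 25 minutes.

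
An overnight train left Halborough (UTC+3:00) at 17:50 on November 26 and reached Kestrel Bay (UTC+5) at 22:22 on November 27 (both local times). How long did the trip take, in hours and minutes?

Kestrel Bay is 2:00 ahead of Halborough.
Clock-face elapsed time (ignoring zones) is 28 hours 32 minutes.
Actual elapsed = 28 hours 32 minutes − 2:00 = 26 hours 32 minutes.

26 hours 32 minutes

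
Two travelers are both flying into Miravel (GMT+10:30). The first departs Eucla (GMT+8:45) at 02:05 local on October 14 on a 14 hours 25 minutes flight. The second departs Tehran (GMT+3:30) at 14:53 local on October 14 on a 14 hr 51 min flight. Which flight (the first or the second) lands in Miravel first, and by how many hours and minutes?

the first, by 18 hours 29 minutes

Flight 1 in UTC: 02:05 − 8:45 = 17:20 on Oct 13.
+14 hours and 25 minutes → arrive 07:45 UTC on Oct 14.
Flight 2 in UTC: 14:53 − 3:30 = 11:23 on Oct 14.
+14 hours 51 minutes → arrive 02:14 UTC on Oct 15.
Flight 1 lands earlier by 18 hours 29 minutes.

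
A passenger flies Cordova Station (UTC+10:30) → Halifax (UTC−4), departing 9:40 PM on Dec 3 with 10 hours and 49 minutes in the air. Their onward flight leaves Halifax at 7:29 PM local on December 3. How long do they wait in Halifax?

1 hour 30 minutes

Convert departure to UTC: 9:40 PM − 10:30 = 11:10 AM UTC on Dec 3.
Add 10 hours and 49 minutes flight time → 9:59 PM UTC.
Halifax is UTC−4:00, so local arrival = 9:59 PM − 4:00 = 5:59 PM on Dec 3.
Layover = 7:29 PM − 5:59 PM = 1 hour 30 minutes.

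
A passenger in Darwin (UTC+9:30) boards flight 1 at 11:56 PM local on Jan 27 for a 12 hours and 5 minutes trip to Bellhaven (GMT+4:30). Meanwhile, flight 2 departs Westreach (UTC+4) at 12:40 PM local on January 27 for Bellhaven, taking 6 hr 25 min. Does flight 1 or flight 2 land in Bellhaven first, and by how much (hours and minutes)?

Flight 1 in UTC: 11:56 PM − 9:30 = 2:26 PM on Jan 27.
+12 hours and 5 minutes → arrive 2:31 AM UTC on Jan 28.
Flight 2 in UTC: 12:40 PM − 4:00 = 8:40 AM on Jan 27.
+6 hours 25 minutes → arrive 3:05 PM UTC on Jan 27.
Flight 2 lands earlier by 11 hours 26 minutes.

the second, by 11 hours 26 minutes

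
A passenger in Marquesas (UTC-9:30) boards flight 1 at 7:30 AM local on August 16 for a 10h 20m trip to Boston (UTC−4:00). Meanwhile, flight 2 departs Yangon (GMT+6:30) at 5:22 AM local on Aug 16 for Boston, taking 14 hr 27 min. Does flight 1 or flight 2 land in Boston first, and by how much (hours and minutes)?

the second, by 14 hours 1 minute

Flight 1 in UTC: 7:30 AM + 9:30 = 5:00 PM on Aug 16.
+10 hours and 20 minutes → arrive 3:20 AM UTC on Aug 17.
Flight 2 in UTC: 5:22 AM − 6:30 = 10:52 PM on Aug 15.
+14 hours and 27 minutes → arrive 1:19 PM UTC on Aug 16.
Flight 2 lands earlier by 14 hours 1 minute.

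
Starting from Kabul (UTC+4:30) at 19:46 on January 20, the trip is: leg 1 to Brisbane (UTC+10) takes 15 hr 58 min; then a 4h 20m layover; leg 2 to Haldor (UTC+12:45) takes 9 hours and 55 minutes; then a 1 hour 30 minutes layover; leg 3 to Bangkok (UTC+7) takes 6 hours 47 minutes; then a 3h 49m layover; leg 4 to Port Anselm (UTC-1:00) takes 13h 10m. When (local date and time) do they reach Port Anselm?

21:45 on January 22

Convert departure to UTC: 19:46 − 4:30 = 15:16 UTC on Jan 20.
Add 15 hours 58 minutes leg 1 → 07:14 UTC (Jan 21).
Add 4 hours and 20 minutes layover in Brisbane → 11:34 UTC.
Add 9 hours 55 minutes leg 2 → 21:29 UTC.
Add 1 hour and 30 minutes layover in Haldor → 22:59 UTC.
Add 6 hours and 47 minutes leg 3 → 05:46 UTC (Jan 22).
Add 3 hours and 49 minutes layover in Bangkok → 09:35 UTC.
Add 13 hours and 10 minutes leg 4 → 22:45 UTC.
Port Anselm is UTC−1:00, so local arrival = 22:45 − 1:00 = 21:45 on Jan 22.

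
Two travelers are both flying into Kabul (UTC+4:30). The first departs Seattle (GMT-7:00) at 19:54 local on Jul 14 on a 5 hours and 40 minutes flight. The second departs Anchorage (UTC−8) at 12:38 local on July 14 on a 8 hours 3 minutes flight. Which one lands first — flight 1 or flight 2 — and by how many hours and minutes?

Flight 1 in UTC: 19:54 + 7:00 = 02:54 on Jul 15.
+5 hours and 40 minutes → arrive 08:34 UTC on Jul 15.
Flight 2 in UTC: 12:38 + 8:00 = 20:38 on Jul 14.
+8 hours and 3 minutes → arrive 04:41 UTC on Jul 15.
Flight 2 lands earlier by 3 hours 53 minutes.

the second, by 3 hours 53 minutes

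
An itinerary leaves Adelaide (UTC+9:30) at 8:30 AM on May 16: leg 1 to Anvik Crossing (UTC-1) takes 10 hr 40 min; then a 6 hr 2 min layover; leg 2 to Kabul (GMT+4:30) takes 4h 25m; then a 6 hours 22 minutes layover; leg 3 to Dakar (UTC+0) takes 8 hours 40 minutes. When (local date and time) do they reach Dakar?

Convert departure to UTC: 8:30 AM − 9:30 = 11:00 PM UTC on May 15.
Add 10 hours 40 minutes leg 1 → 9:40 AM UTC (May 16).
Add 6 hours and 2 minutes layover in Anvik Crossing → 3:42 PM UTC.
Add 4 hours 25 minutes leg 2 → 8:07 PM UTC.
Add 6 hours 22 minutes layover in Kabul → 2:29 AM UTC (May 17).
Add 8 hours 40 minutes leg 3 → 11:09 AM UTC.
Dakar is UTC+0, so local arrival is the same: 11:09 AM on May 17.

11:09 AM on May 17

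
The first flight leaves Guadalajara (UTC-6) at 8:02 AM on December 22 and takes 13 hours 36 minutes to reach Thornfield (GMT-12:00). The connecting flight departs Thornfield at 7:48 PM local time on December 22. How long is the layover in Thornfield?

Convert departure to UTC: 8:02 AM + 6:00 = 2:02 PM UTC on Dec 22.
Add 13 hours 36 minutes flight time → 3:38 AM UTC (Dec 23).
Thornfield is UTC−12:00, so local arrival = 3:38 AM − 12:00 = 3:38 PM on Dec 22.
Layover = 7:48 PM − 3:38 PM = 4 hours 10 minutes.

4 hours 10 minutes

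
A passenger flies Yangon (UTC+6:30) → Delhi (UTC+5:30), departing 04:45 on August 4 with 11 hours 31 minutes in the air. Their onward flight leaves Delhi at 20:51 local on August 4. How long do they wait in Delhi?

5 hours 35 minutes

Convert departure to UTC: 04:45 − 6:30 = 22:15 UTC on Aug 3.
Add 11 hours and 31 minutes flight time → 09:46 UTC (Aug 4).
Delhi is UTC+5:30, so local arrival = 09:46 + 5:30 = 15:16 on Aug 4.
Layover = 20:51 − 15:16 = 5 hours 35 minutes.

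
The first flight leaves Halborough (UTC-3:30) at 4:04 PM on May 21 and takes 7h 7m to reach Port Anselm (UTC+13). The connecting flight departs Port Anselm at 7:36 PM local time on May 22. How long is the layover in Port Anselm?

3 hours 55 minutes

Convert departure to UTC: 4:04 PM + 3:30 = 7:34 PM UTC on May 21.
Add 7 hours and 7 minutes flight time → 2:41 AM UTC (May 22).
Port Anselm is UTC+13:00, so local arrival = 2:41 AM + 13:00 = 3:41 PM on May 22.
Layover = 7:36 PM − 3:41 PM = 3 hours 55 minutes.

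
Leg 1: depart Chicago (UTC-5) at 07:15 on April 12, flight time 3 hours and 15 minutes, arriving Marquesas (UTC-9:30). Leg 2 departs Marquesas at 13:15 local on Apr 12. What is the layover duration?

7 hours 15 minutes

Convert departure to UTC: 07:15 + 5:00 = 12:15 UTC on Apr 12.
Add 3 hours 15 minutes flight time → 15:30 UTC.
Marquesas is UTC−9:30, so local arrival = 15:30 − 9:30 = 06:00 on Apr 12.
Layover = 13:15 − 06:00 = 7 hours 15 minutes.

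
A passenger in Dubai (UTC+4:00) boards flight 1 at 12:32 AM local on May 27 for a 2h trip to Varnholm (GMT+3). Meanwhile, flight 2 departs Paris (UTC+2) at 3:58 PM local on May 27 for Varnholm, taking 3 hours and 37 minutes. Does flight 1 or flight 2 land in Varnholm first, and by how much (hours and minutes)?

the first, by 19 hours 3 minutes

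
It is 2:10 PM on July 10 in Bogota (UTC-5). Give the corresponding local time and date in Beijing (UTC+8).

In UTC: 2:10 PM + 5:00 = 7:10 PM on Jul 10.
Beijing is UTC+8:00: 7:10 PM + 8:00 = 3:10 AM on Jul 11.

3:10 AM on Jul 11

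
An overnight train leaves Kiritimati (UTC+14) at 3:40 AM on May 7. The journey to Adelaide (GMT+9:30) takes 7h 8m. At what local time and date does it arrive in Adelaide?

Convert departure to UTC: 3:40 AM − 14:00 = 1:40 PM UTC on May 6.
Add 7 hours 8 minutes travel time → 8:48 PM UTC.
Adelaide is UTC+9:30, so local arrival = 8:48 PM + 9:30 = 6:18 AM on May 7.

6:18 AM on May 7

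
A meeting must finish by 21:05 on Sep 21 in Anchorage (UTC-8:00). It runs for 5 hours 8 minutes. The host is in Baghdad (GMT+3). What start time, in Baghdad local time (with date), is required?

02:57 on Sep 22

Target end time in UTC: 21:05 + 8:00 = 05:05 on Sep 22.
Subtract 5 hours 8 minutes → start 23:57 UTC on Sep 21.
Baghdad is UTC+3:00: 23:57 + 3:00 = 02:57 on Sep 22.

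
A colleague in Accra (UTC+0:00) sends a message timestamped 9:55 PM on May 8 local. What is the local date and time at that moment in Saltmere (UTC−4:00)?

Accra is UTC+0 so that is 9:55 PM UTC.
Saltmere is UTC−4:00: 9:55 PM − 4:00 = 5:55 PM on May 8.

5:55 PM on May 8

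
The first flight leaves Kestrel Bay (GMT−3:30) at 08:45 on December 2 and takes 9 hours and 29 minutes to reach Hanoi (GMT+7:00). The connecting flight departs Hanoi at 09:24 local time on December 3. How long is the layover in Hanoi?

Convert departure to UTC: 08:45 + 3:30 = 12:15 UTC on Dec 2.
Add 9 hours 29 minutes flight time → 21:44 UTC.
Hanoi is UTC+7:00, so local arrival = 21:44 + 7:00 = 04:44 on Dec 3.
Layover = 09:24 − 04:44 = 4 hours 40 minutes.

4 hours 40 minutes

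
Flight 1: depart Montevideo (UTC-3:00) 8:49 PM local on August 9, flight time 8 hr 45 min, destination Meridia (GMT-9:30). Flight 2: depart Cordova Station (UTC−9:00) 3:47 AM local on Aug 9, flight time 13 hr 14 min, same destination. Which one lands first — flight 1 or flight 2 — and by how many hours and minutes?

the second, by 6 hours 33 minutes

Flight 1 in UTC: 8:49 PM + 3:00 = 11:49 PM on Aug 9.
+8 hours 45 minutes → arrive 8:34 AM UTC on Aug 10.
Flight 2 in UTC: 3:47 AM + 9:00 = 12:47 PM on Aug 9.
+13 hours 14 minutes → arrive 2:01 AM UTC on Aug 10.
Flight 2 lands earlier by 6 hours 33 minutes.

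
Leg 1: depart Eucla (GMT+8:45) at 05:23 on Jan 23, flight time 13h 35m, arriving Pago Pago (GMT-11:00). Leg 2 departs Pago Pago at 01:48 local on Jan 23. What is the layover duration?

2 hours 35 minutes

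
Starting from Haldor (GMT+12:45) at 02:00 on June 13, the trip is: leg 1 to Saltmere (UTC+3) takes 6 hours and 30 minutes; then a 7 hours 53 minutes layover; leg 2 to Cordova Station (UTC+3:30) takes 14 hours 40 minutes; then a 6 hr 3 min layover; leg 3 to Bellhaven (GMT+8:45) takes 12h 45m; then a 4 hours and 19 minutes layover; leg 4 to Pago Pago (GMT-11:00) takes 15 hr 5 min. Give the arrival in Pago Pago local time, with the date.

21:30 on June 14

Convert departure to UTC: 02:00 − 12:45 = 13:15 UTC on Jun 12.
Add 6 hours and 30 minutes leg 1 → 19:45 UTC.
Add 7 hours 53 minutes layover in Saltmere → 03:38 UTC (Jun 13).
Add 14 hours 40 minutes leg 2 → 18:18 UTC.
Add 6 hours and 3 minutes layover in Cordova Station → 00:21 UTC (Jun 14).
Add 12 hours 45 minutes leg 3 → 13:06 UTC.
Add 4 hours 19 minutes layover in Bellhaven → 17:25 UTC.
Add 15 hours 5 minutes leg 4 → 08:30 UTC (Jun 15).
Pago Pago is UTC−11:00, so local arrival = 08:30 − 11:00 = 21:30 on Jun 14.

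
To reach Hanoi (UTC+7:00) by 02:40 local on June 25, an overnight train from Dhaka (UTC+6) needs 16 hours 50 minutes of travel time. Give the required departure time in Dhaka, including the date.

08:50 on June 24

Target arrival in UTC: 02:40 − 7:00 = 19:40 on Jun 24.
Subtract 16 hours and 50 minutes → departure 02:50 UTC on Jun 24.
Dhaka is UTC+6:00: 02:50 + 6:00 = 08:50 on Jun 24.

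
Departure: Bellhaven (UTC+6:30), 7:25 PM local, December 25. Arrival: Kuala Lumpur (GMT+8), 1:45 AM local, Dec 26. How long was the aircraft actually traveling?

4 hours 50 minutes

Departure in UTC: 7:25 PM − 6:30 = 12:55 PM on Dec 25.
Arrival in UTC: 1:45 AM − 8:00 = 5:45 PM on Dec 25.
Elapsed = 5:45 PM − 12:55 PM = 4 hours 50 minutes.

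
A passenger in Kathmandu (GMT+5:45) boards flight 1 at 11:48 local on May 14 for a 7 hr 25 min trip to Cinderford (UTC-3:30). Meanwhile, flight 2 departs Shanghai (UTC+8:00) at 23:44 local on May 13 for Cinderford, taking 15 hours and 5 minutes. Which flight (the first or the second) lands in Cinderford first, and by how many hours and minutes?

the second, by 6 hours 39 minutes

Flight 1 in UTC: 11:48 − 5:45 = 06:03 on May 14.
+7 hours 25 minutes → arrive 13:28 UTC on May 14.
Flight 2 in UTC: 23:44 − 8:00 = 15:44 on May 13.
+15 hours 5 minutes → arrive 06:49 UTC on May 14.
Flight 2 lands earlier by 6 hours 39 minutes.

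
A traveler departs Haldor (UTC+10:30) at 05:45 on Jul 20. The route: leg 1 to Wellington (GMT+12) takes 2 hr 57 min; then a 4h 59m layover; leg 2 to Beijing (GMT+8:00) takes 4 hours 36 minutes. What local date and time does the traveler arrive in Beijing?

Convert departure to UTC: 05:45 − 10:30 = 19:15 UTC on Jul 19.
Add 2 hours and 57 minutes leg 1 → 22:12 UTC.
Add 4 hours and 59 minutes layover in Wellington → 03:11 UTC (Jul 20).
Add 4 hours 36 minutes leg 2 → 07:47 UTC.
Beijing is UTC+8:00, so local arrival = 07:47 + 8:00 = 15:47 on Jul 20.

15:47 on July 20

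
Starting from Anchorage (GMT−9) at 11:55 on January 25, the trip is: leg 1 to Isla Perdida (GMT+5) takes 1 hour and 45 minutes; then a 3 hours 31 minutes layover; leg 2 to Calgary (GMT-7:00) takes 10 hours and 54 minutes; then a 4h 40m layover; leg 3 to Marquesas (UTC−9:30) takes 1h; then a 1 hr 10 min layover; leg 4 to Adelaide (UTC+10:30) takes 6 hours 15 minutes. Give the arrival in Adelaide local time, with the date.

Convert departure to UTC: 11:55 + 9:00 = 20:55 UTC on Jan 25.
Add 1 hour 45 minutes leg 1 → 22:40 UTC.
Add 3 hours 31 minutes layover in Isla Perdida → 02:11 UTC (Jan 26).
Add 10 hours and 54 minutes leg 2 → 13:05 UTC.
Add 4 hours and 40 minutes layover in Calgary → 17:45 UTC.
Add 1 hour leg 3 → 18:45 UTC.
Add 1 hour 10 minutes layover in Marquesas → 19:55 UTC.
Add 6 hours 15 minutes leg 4 → 02:10 UTC (Jan 27).
Adelaide is UTC+10:30, so local arrival = 02:10 + 10:30 = 12:40 on Jan 27.

12:40 on Jan 27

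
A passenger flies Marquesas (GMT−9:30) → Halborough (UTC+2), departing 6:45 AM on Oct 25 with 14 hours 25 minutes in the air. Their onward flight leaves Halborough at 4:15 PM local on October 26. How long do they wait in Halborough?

7 hours 35 minutes

Convert departure to UTC: 6:45 AM + 9:30 = 4:15 PM UTC on Oct 25.
Add 14 hours and 25 minutes flight time → 6:40 AM UTC (Oct 26).
Halborough is UTC+2:00, so local arrival = 6:40 AM + 2:00 = 8:40 AM on Oct 26.
Layover = 4:15 PM − 8:40 AM = 7 hours 35 minutes.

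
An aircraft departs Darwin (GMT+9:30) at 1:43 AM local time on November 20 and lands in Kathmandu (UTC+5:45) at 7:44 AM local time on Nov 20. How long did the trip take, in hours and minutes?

Kathmandu is 3:45 behind Darwin.
Clock-face elapsed time (ignoring zones) is 6 hours 1 minute.
Actual elapsed = 6 hours 1 minute + 3:45 = 9 hours 46 minutes.

9 hours 46 minutes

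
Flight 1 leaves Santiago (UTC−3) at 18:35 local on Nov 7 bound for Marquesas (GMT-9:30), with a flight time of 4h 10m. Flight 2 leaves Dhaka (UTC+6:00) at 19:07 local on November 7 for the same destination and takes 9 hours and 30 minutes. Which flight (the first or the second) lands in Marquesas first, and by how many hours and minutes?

Flight 1 in UTC: 18:35 + 3:00 = 21:35 on Nov 7.
+4 hours 10 minutes → arrive 01:45 UTC on Nov 8.
Flight 2 in UTC: 19:07 − 6:00 = 13:07 on Nov 7.
+9 hours and 30 minutes → arrive 22:37 UTC on Nov 7.
Flight 2 lands earlier by 3 hours 8 minutes.

the second, by 3 hours 8 minutes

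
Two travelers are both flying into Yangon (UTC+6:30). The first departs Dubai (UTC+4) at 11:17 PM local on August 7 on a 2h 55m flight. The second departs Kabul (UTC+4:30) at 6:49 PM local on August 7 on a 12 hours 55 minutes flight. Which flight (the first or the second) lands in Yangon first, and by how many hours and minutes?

the first, by 5 hours 2 minutes

Flight 1 in UTC: 11:17 PM − 4:00 = 7:17 PM on Aug 7.
+2 hours and 55 minutes → arrive 10:12 PM UTC on Aug 7.
Flight 2 in UTC: 6:49 PM − 4:30 = 2:19 PM on Aug 7.
+12 hours 55 minutes → arrive 3:14 AM UTC on Aug 8.
Flight 1 lands earlier by 5 hours 2 minutes.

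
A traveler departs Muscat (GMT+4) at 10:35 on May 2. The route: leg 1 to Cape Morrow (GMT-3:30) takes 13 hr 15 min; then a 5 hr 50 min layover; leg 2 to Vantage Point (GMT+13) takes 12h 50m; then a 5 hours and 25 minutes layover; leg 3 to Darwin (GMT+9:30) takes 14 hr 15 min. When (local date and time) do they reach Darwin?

Convert departure to UTC: 10:35 − 4:00 = 06:35 UTC on May 2.
Add 13 hours and 15 minutes leg 1 → 19:50 UTC.
Add 5 hours 50 minutes layover in Cape Morrow → 01:40 UTC (May 3).
Add 12 hours 50 minutes leg 2 → 14:30 UTC.
Add 5 hours and 25 minutes layover in Vantage Point → 19:55 UTC.
Add 14 hours 15 minutes leg 3 → 10:10 UTC (May 4).
Darwin is UTC+9:30, so local arrival = 10:10 + 9:30 = 19:40 on May 4.

19:40 on May 4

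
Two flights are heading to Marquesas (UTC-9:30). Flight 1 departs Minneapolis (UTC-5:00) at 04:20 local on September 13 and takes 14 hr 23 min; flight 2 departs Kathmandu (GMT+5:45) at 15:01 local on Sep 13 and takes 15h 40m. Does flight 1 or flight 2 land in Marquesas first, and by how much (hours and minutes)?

Flight 1 in UTC: 04:20 + 5:00 = 09:20 on Sep 13.
+14 hours 23 minutes → arrive 23:43 UTC on Sep 13.
Flight 2 in UTC: 15:01 − 5:45 = 09:16 on Sep 13.
+15 hours 40 minutes → arrive 00:56 UTC on Sep 14.
Flight 1 lands earlier by 1 hour 13 minutes.

the first, by 1 hour 13 minutes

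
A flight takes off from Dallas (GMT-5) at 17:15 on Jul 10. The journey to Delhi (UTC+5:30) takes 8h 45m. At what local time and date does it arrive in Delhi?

Convert departure to UTC: 17:15 + 5:00 = 22:15 UTC on Jul 10.
Add 8 hours and 45 minutes travel time → 07:00 UTC (Jul 11).
Delhi is UTC+5:30, so local arrival = 07:00 + 5:30 = 12:30 on Jul 11.

12:30 on Jul 11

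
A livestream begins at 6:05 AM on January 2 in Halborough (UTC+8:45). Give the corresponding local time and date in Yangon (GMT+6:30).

Yangon is 2:15 behind Halborough.
Shift by the zone difference: 6:05 AM − 2:15 = 3:50 AM on Jan 2 in Yangon.

3:50 AM on Jan 2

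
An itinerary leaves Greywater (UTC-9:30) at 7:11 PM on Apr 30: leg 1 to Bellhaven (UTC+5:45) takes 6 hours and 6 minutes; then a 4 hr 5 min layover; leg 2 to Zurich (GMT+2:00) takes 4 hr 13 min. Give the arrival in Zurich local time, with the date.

9:05 PM on May 1

Convert departure to UTC: 7:11 PM + 9:30 = 4:41 AM UTC on May 1.
Add 6 hours 6 minutes leg 1 → 10:47 AM UTC.
Add 4 hours 5 minutes layover in Bellhaven → 2:52 PM UTC.
Add 4 hours 13 minutes leg 2 → 7:05 PM UTC.
Zurich is UTC+2:00, so local arrival = 7:05 PM + 2:00 = 9:05 PM on May 1.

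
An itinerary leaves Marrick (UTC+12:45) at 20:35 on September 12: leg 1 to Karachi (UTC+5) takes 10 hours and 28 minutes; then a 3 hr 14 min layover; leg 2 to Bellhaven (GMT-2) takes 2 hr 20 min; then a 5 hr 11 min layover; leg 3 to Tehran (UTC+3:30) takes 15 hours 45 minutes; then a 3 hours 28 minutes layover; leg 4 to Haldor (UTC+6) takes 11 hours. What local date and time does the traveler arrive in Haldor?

Convert departure to UTC: 20:35 − 12:45 = 07:50 UTC on Sep 12.
Add 10 hours 28 minutes leg 1 → 18:18 UTC.
Add 3 hours 14 minutes layover in Karachi → 21:32 UTC.
Add 2 hours 20 minutes leg 2 → 23:52 UTC.
Add 5 hours and 11 minutes layover in Bellhaven → 05:03 UTC (Sep 13).
Add 15 hours 45 minutes leg 3 → 20:48 UTC.
Add 3 hours 28 minutes layover in Tehran → 00:16 UTC (Sep 14).
Add 11 hours leg 4 → 11:16 UTC.
Haldor is UTC+6:00, so local arrival = 11:16 + 6:00 = 17:16 on Sep 14.

17:16 on September 14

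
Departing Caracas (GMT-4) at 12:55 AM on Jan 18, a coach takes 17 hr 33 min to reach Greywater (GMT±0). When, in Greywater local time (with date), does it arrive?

Greywater is 4:00 ahead of Caracas.
After 17 hours and 33 minutes it is 6:28 PM in Caracas.
Shift by the zone difference: 6:28 PM + 4:00 = 10:28 PM on Jan 18 in Greywater.

10:28 PM on January 18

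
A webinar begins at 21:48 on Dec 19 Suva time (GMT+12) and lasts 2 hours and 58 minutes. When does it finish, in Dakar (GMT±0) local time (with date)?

12:46 on December 19

Dakar is 12:00 behind Suva.
After 2 hours 58 minutes it is 00:46 (Dec 20) in Suva.
Shift by the zone difference: 00:46 − 12:00 = 12:46 on Dec 19 in Dakar.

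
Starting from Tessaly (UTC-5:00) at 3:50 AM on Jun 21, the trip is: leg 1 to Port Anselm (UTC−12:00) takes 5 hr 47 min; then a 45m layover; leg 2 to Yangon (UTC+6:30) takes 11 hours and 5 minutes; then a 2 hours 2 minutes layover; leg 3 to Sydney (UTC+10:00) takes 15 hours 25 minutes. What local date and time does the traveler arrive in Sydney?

5:54 AM on Jun 23

Convert departure to UTC: 3:50 AM + 5:00 = 8:50 AM UTC on Jun 21.
Add 5 hours 47 minutes leg 1 → 2:37 PM UTC.
Add 45 minutes layover in Port Anselm → 3:22 PM UTC.
Add 11 hours 5 minutes leg 2 → 2:27 AM UTC (Jun 22).
Add 2 hours 2 minutes layover in Yangon → 4:29 AM UTC.
Add 15 hours and 25 minutes leg 3 → 7:54 PM UTC.
Sydney is UTC+10:00, so local arrival = 7:54 PM + 10:00 = 5:54 AM on Jun 23.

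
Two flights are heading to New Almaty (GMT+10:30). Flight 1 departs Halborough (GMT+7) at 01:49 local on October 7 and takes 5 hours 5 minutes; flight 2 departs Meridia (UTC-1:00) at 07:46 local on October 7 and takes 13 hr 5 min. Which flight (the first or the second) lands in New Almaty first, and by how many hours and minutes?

the first, by 21 hours 57 minutes

Flight 1 in UTC: 01:49 − 7:00 = 18:49 on Oct 6.
+5 hours and 5 minutes → arrive 23:54 UTC on Oct 6.
Flight 2 in UTC: 07:46 + 1:00 = 08:46 on Oct 7.
+13 hours 5 minutes → arrive 21:51 UTC on Oct 7.
Flight 1 lands earlier by 21 hours 57 minutes.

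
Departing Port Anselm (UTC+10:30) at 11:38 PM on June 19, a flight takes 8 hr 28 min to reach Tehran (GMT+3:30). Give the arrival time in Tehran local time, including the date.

1:06 AM on June 20

Convert departure to UTC: 11:38 PM − 10:30 = 1:08 PM UTC on Jun 19.
Add 8 hours and 28 minutes travel time → 9:36 PM UTC.
Tehran is UTC+3:30, so local arrival = 9:36 PM + 3:30 = 1:06 AM on Jun 20.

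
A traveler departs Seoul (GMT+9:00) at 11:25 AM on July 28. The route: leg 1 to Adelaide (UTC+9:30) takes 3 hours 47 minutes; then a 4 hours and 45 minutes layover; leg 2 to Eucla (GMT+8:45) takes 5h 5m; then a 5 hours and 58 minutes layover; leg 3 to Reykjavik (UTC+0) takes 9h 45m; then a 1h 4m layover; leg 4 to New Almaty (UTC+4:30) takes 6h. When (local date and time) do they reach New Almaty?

Convert departure to UTC: 11:25 AM − 9:00 = 2:25 AM UTC on Jul 28.
Add 3 hours and 47 minutes leg 1 → 6:12 AM UTC.
Add 4 hours 45 minutes layover in Adelaide → 10:57 AM UTC.
Add 5 hours and 5 minutes leg 2 → 4:02 PM UTC.
Add 5 hours 58 minutes layover in Eucla → 10:00 PM UTC.
Add 9 hours 45 minutes leg 3 → 7:45 AM UTC (Jul 29).
Add 1 hour and 4 minutes layover in Reykjavik → 8:49 AM UTC.
Add 6 hours leg 4 → 2:49 PM UTC.
New Almaty is UTC+4:30, so local arrival = 2:49 PM + 4:30 = 7:19 PM on Jul 29.

7:19 PM on July 29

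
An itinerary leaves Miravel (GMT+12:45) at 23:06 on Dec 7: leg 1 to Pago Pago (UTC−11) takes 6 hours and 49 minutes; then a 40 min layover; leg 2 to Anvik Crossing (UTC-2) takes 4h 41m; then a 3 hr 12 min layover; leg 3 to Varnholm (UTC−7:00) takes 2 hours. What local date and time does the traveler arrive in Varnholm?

20:43 on December 7

Convert departure to UTC: 23:06 − 12:45 = 10:21 UTC on Dec 7.
Add 6 hours and 49 minutes leg 1 → 17:10 UTC.
Add 40 minutes layover in Pago Pago → 17:50 UTC.
Add 4 hours 41 minutes leg 2 → 22:31 UTC.
Add 3 hours 12 minutes layover in Anvik Crossing → 01:43 UTC (Dec 8).
Add 2 hours leg 3 → 03:43 UTC.
Varnholm is UTC−7:00, so local arrival = 03:43 − 7:00 = 20:43 on Dec 7.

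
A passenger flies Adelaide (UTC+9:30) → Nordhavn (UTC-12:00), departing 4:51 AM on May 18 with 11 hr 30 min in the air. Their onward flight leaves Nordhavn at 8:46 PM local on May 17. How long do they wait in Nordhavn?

1 hour 55 minutes

Convert departure to UTC: 4:51 AM − 9:30 = 7:21 PM UTC on May 17.
Add 11 hours and 30 minutes flight time → 6:51 AM UTC (May 18).
Nordhavn is UTC−12:00, so local arrival = 6:51 AM − 12:00 = 6:51 PM on May 17.
Layover = 8:46 PM − 6:51 PM = 1 hour 55 minutes.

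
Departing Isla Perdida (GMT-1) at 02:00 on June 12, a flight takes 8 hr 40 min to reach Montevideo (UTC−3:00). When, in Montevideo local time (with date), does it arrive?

Convert departure to UTC: 02:00 + 1:00 = 03:00 UTC on Jun 12.
Add 8 hours 40 minutes travel time → 11:40 UTC.
Montevideo is UTC−3:00, so local arrival = 11:40 − 3:00 = 08:40 on Jun 12.

08:40 on June 12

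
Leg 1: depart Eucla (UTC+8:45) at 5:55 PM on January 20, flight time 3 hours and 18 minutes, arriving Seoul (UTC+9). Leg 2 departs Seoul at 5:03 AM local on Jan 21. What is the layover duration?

Convert departure to UTC: 5:55 PM − 8:45 = 9:10 AM UTC on Jan 20.
Add 3 hours and 18 minutes flight time → 12:28 PM UTC.
Seoul is UTC+9:00, so local arrival = 12:28 PM + 9:00 = 9:28 PM on Jan 20.
Layover = 5:03 AM − 9:28 PM (+1 day) = 7 hours 35 minutes.

7 hours 35 minutes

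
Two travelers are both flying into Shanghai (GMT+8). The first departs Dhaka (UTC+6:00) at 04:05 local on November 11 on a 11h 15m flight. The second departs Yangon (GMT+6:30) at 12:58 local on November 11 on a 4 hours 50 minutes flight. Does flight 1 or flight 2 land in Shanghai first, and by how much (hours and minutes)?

the first, by 1 hour 58 minutes

Flight 1 in UTC: 04:05 − 6:00 = 22:05 on Nov 10.
+11 hours 15 minutes → arrive 09:20 UTC on Nov 11.
Flight 2 in UTC: 12:58 − 6:30 = 06:28 on Nov 11.
+4 hours and 50 minutes → arrive 11:18 UTC on Nov 11.
Flight 1 lands earlier by 1 hour 58 minutes.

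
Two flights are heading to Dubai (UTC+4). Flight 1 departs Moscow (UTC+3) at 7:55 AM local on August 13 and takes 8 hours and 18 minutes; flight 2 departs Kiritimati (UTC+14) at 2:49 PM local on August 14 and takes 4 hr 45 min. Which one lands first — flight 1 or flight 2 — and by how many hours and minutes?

the first, by 16 hours 21 minutes

Flight 1 in UTC: 7:55 AM − 3:00 = 4:55 AM on Aug 13.
+8 hours 18 minutes → arrive 1:13 PM UTC on Aug 13.
Flight 2 in UTC: 2:49 PM − 14:00 = 12:49 AM on Aug 14.
+4 hours and 45 minutes → arrive 5:34 AM UTC on Aug 14.
Flight 1 lands earlier by 16 hours 21 minutes.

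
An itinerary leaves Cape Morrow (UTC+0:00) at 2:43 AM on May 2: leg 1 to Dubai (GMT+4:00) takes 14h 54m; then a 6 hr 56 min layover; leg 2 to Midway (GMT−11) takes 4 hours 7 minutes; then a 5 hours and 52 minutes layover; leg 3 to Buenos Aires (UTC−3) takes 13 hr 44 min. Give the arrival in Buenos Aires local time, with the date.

Cape Morrow is at UTC+0, so departure is already 2:43 AM UTC on May 2.
Add 14 hours and 54 minutes leg 1 → 5:37 PM UTC.
Add 6 hours and 56 minutes layover in Dubai → 12:33 AM UTC (May 3).
Add 4 hours and 7 minutes leg 2 → 4:40 AM UTC.
Add 5 hours 52 minutes layover in Midway → 10:32 AM UTC.
Add 13 hours 44 minutes leg 3 → 12:16 AM UTC (May 4).
Buenos Aires is UTC−3:00, so local arrival = 12:16 AM − 3:00 = 9:16 PM on May 3.

9:16 PM on May 3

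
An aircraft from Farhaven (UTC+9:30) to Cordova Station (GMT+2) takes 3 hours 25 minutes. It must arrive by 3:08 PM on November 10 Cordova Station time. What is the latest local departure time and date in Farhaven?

Target arrival in UTC: 3:08 PM − 2:00 = 1:08 PM on Nov 10.
Subtract 3 hours and 25 minutes → departure 9:43 AM UTC on Nov 10.
Farhaven is UTC+9:30: 9:43 AM + 9:30 = 7:13 PM on Nov 10.

7:13 PM on November 10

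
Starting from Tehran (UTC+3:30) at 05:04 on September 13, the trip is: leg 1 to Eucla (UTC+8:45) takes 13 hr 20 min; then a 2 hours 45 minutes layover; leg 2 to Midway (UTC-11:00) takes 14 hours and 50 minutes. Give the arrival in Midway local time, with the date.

Convert departure to UTC: 05:04 − 3:30 = 01:34 UTC on Sep 13.
Add 13 hours 20 minutes leg 1 → 14:54 UTC.
Add 2 hours and 45 minutes layover in Eucla → 17:39 UTC.
Add 14 hours 50 minutes leg 2 → 08:29 UTC (Sep 14).
Midway is UTC−11:00, so local arrival = 08:29 − 11:00 = 21:29 on Sep 13.

21:29 on September 13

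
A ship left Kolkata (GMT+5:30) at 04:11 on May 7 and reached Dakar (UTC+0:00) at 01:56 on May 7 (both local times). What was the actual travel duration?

Departure in UTC: 04:11 − 5:30 = 22:41 on May 6.
Arrival is already UTC: 01:56 on May 7.
Elapsed = 01:56 − 22:41 (+1 day) = 3 hours 15 minutes.

3 hours 15 minutes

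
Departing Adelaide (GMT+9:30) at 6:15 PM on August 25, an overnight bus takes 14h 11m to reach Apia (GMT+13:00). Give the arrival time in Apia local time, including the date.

11:56 AM on August 26

Apia is 3:30 ahead of Adelaide.
After 14 hours 11 minutes it is 8:26 AM (Aug 26) in Adelaide.
Shift by the zone difference: 8:26 AM + 3:30 = 11:56 AM on Aug 26 in Apia.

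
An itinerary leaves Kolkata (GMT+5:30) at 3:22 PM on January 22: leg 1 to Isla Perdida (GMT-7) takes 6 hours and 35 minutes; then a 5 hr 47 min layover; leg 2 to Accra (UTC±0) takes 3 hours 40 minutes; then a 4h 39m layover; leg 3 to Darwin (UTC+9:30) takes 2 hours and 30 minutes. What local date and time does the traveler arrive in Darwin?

6:33 PM on January 23

Convert departure to UTC: 3:22 PM − 5:30 = 9:52 AM UTC on Jan 22.
Add 6 hours 35 minutes leg 1 → 4:27 PM UTC.
Add 5 hours 47 minutes layover in Isla Perdida → 10:14 PM UTC.
Add 3 hours 40 minutes leg 2 → 1:54 AM UTC (Jan 23).
Add 4 hours and 39 minutes layover in Accra → 6:33 AM UTC.
Add 2 hours and 30 minutes leg 3 → 9:03 AM UTC.
Darwin is UTC+9:30, so local arrival = 9:03 AM + 9:30 = 6:33 PM on Jan 23.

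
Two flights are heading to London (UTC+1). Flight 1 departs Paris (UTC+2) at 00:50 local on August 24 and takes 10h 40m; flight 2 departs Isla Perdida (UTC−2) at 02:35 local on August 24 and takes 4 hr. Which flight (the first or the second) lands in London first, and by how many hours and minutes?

Flight 1 in UTC: 00:50 − 2:00 = 22:50 on Aug 23.
+10 hours and 40 minutes → arrive 09:30 UTC on Aug 24.
Flight 2 in UTC: 02:35 + 2:00 = 04:35 on Aug 24.
+4 hours → arrive 08:35 UTC on Aug 24.
Flight 2 lands earlier by 55 minutes.

the second, by 55 minutes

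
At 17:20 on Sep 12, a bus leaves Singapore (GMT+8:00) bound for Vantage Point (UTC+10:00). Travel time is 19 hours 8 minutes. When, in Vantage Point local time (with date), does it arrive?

Convert departure to UTC: 17:20 − 8:00 = 09:20 UTC on Sep 12.
Add 19 hours 8 minutes travel time → 04:28 UTC (Sep 13).
Vantage Point is UTC+10:00, so local arrival = 04:28 + 10:00 = 14:28 on Sep 13.

14:28 on September 13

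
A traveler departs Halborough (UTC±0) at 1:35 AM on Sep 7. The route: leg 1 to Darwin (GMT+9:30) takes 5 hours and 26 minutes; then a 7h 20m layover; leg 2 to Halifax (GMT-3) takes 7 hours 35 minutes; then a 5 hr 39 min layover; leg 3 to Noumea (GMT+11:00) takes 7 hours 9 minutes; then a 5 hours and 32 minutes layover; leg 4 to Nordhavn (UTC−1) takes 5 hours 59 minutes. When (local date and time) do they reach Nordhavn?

9:15 PM on September 8

Halborough is at UTC+0, so departure is already 1:35 AM UTC on Sep 7.
Add 5 hours 26 minutes leg 1 → 7:01 AM UTC.
Add 7 hours and 20 minutes layover in Darwin → 2:21 PM UTC.
Add 7 hours 35 minutes leg 2 → 9:56 PM UTC.
Add 5 hours and 39 minutes layover in Halifax → 3:35 AM UTC (Sep 8).
Add 7 hours 9 minutes leg 3 → 10:44 AM UTC.
Add 5 hours and 32 minutes layover in Noumea → 4:16 PM UTC.
Add 5 hours 59 minutes leg 4 → 10:15 PM UTC.
Nordhavn is UTC−1:00, so local arrival = 10:15 PM − 1:00 = 9:15 PM on Sep 8.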